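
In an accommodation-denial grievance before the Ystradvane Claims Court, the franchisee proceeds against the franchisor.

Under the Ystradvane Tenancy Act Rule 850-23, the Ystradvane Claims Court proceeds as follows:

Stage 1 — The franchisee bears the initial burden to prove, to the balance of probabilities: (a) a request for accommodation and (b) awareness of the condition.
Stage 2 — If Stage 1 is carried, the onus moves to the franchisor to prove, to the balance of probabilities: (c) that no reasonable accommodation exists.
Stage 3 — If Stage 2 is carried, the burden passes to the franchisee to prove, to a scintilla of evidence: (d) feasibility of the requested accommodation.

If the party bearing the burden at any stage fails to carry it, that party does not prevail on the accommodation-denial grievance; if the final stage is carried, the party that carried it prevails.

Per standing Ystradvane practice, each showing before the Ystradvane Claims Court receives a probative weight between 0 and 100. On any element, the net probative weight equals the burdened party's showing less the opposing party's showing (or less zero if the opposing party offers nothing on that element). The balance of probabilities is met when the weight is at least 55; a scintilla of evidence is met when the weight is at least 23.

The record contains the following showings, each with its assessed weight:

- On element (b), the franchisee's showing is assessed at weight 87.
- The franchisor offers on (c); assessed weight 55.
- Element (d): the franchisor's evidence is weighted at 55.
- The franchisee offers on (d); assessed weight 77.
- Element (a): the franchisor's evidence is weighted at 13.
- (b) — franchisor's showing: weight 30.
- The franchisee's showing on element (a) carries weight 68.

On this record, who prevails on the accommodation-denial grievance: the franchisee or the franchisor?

Stage 1 (franchisee, the balance of probabilities, weight is at least 55): (a) net 68−13=55 ≥ 55 — meets; (b) net 87−30=57 ≥ 55 — meets.
  All elements met. The burden passes to the franchisor.
Stage 2 (franchisor, the balance of probabilities, weight is at least 55): (c) 55 ≥ 55 — meets.
  The franchisor carries Stage 2; the franchisee now bears the burden.
Stage 3 (franchisee, a scintilla of evidence, weight is at least 23): (d) net 77−55=22 < 23 — fails.
  Not every element is met, so the franchisee fails to carry Stage 3.
So the franchisor prevails.

franchisor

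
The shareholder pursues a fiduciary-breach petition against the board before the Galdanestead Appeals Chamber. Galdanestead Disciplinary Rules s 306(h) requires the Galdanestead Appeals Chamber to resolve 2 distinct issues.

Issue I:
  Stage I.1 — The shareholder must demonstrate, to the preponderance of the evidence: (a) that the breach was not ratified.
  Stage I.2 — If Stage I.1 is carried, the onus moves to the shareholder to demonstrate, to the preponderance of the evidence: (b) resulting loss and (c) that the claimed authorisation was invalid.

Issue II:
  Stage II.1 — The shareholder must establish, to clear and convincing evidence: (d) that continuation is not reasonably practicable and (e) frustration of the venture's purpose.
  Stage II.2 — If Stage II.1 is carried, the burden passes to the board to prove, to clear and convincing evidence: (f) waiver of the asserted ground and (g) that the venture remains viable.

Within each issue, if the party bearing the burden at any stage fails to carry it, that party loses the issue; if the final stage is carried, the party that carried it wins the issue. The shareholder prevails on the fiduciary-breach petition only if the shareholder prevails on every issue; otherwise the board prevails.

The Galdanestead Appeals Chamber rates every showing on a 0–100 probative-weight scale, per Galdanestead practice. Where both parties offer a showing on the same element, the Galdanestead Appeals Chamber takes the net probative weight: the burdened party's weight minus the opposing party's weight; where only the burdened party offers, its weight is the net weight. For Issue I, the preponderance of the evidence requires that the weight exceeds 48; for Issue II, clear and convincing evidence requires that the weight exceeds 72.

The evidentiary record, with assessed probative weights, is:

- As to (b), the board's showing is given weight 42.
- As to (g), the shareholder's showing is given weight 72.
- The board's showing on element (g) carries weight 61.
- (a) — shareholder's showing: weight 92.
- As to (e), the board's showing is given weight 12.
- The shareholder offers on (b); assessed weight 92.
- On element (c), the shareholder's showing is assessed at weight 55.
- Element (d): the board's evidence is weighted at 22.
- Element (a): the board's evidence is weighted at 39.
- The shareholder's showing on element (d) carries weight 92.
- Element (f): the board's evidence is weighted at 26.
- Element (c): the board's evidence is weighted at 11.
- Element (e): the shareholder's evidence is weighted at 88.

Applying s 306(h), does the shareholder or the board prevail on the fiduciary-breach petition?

board

— Issue I —
Stage I.1 — burden on shareholder; standard: the preponderance of the evidence (weight exceeds 48).
    (a): 92 − 39 = 53 > 48 [met]
  Stage I.1 is satisfied; the shareholder continues to bear the burden.
Stage I.2 — burden on shareholder; standard: the preponderance of the evidence (weight exceeds 48).
    (b): 92 − 42 = 50 > 48 [met]
    (c): 55 − 11 = 44 ≤ 48 [not met]
  The shareholder does not carry Stage I.2.
The analysis ends at Stage I.2; the board prevails on this issue.
— Issue II —
Stage II.1 — burden on shareholder; standard: clear and convincing evidence (weight exceeds 72).
    (d): 92 − 22 = 70 ≤ 72 [not met]
    (e): 88 − 12 = 76 > 72 [met]
  The shareholder does not carry Stage II.1.
The analysis ends at Stage II.1; the board prevails on this issue.
Per-issue: Issue I → board; Issue II → board. The shareholder must prevail on every issue; overall, the board prevails.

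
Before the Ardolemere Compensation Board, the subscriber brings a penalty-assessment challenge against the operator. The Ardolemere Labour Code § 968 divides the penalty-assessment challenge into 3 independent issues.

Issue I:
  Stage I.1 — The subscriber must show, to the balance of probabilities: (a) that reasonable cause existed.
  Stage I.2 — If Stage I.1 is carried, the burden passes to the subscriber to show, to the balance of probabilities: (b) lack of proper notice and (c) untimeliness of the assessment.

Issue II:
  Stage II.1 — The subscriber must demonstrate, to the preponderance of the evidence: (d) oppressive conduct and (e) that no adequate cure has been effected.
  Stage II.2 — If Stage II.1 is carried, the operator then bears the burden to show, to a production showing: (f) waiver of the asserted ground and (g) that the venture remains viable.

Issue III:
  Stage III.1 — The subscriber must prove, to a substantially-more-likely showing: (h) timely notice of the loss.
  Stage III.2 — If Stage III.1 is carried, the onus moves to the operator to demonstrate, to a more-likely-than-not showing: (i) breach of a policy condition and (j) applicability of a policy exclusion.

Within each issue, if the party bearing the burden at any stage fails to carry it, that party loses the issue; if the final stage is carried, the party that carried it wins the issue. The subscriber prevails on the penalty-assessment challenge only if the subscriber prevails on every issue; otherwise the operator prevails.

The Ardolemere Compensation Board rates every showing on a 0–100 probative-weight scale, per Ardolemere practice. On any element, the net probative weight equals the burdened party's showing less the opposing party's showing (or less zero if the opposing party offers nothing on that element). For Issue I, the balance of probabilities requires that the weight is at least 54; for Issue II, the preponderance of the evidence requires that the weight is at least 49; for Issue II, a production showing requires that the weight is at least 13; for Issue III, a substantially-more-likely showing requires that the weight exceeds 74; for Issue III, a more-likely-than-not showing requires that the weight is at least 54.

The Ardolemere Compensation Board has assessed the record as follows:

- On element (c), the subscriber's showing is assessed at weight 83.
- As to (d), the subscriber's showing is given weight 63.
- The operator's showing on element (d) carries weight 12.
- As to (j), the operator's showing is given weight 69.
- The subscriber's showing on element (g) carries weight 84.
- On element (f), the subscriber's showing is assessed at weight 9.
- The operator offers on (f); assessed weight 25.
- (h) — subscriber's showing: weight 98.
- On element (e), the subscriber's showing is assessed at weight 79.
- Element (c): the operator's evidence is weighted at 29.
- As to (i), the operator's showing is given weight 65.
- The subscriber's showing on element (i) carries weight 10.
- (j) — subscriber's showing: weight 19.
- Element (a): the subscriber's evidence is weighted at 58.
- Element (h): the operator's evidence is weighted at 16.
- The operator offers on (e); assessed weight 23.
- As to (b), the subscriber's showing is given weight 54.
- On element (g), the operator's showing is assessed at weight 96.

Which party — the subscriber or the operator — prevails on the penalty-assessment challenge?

subscriber

— Issue I —
Stage I.1 (subscriber, the balance of probabilities, weight is at least 54): (a) 58 ≥ 54 — meets.
  All elements met. The subscriber retains the burden for Stage I.2.
Stage I.2 (subscriber, the balance of probabilities, weight is at least 54): (b) 54 ≥ 54 — meets; (c) net 83−29=54 ≥ 54 — meets.
  Stage I.2 carried; the final stage is satisfied.
All stages carried — the subscriber prevails on this issue.
— Issue II —
Stage II.1 (subscriber, the preponderance of the evidence, weight is at least 49): (d) net 63−12=51 ≥ 49 — meets; (e) net 79−23=56 ≥ 49 — meets.
  Stage II.1 is satisfied; the onus moves to the operator.
Stage II.2 (operator, a production showing, weight is at least 13): (f) net 25−9=16 ≥ 13 — meets; (g) net 96−84=12 < 13 — fails.
  Stage II.2 not carried; the operator fails its burden.
The subscriber prevails on this issue.
— Issue III —
At Stage III.1 the subscriber must meet a substantially-more-likely showing (weight exceeds 74): on (h) the weight is 98 less the opposing 16 gives net 82, which does exceed 74, so (h) meets the standard.
  All elements met. The burden passes to the operator.
At Stage III.2 the operator must meet a more-likely-than-not showing (weight is at least 54): on (i) the weight is 65 less the opposing 10 gives net 55, ≥ 54, so (i) meets the standard; on (j) the weight is 69 less the opposing 19 gives net 50, which does not reach 54, so (j) does not meet the standard.
  Not every element is met, so the operator fails to carry Stage III.2.
The analysis ends at Stage III.2; the subscriber prevails on this issue.
Per-issue: Issue I → subscriber; Issue II → subscriber; Issue III → subscriber. The subscriber must prevail on every issue; overall, the subscriber prevails.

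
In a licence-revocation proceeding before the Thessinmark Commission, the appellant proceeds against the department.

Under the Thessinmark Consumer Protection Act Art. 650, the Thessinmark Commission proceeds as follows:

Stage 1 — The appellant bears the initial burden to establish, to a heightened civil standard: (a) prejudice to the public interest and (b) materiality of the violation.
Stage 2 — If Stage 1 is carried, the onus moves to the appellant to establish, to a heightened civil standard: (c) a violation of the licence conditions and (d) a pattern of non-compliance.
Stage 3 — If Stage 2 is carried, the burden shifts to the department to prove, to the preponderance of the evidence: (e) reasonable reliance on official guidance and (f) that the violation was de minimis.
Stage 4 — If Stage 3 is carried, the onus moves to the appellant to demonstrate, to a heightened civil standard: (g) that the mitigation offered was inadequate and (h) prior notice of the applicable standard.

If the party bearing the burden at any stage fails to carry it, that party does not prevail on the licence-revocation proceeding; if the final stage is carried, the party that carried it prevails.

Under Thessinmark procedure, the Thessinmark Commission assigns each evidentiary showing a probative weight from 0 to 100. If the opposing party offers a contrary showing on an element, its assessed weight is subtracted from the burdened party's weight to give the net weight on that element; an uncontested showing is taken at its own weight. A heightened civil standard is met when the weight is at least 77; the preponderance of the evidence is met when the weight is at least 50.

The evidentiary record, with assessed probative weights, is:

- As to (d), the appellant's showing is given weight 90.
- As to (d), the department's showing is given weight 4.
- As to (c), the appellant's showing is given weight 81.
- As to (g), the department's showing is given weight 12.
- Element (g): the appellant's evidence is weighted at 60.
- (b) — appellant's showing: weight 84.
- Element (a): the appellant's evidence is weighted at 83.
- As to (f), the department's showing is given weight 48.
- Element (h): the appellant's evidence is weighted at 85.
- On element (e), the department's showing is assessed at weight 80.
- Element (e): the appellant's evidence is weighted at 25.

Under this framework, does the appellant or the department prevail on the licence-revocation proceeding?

appellant

Stage 1 (appellant, a heightened civil standard, weight is at least 77): (a) 83 ≥ 77 — meets; (b) 84 ≥ 77 — meets.
  Stage 1 carried; the burden remains with the appellant.
Stage 2 (appellant, a heightened civil standard, weight is at least 77): (c) 81 ≥ 77 — meets; (d) net 90−4=86 ≥ 77 — meets.
  Stage 2 carried; the burden shifts to the department.
Stage 3 (department, the preponderance of the evidence, weight is at least 50): (e) net 80−25=55 ≥ 50 — meets; (f) 48 < 50 — fails.
  The department does not carry Stage 3.
The appellant prevails.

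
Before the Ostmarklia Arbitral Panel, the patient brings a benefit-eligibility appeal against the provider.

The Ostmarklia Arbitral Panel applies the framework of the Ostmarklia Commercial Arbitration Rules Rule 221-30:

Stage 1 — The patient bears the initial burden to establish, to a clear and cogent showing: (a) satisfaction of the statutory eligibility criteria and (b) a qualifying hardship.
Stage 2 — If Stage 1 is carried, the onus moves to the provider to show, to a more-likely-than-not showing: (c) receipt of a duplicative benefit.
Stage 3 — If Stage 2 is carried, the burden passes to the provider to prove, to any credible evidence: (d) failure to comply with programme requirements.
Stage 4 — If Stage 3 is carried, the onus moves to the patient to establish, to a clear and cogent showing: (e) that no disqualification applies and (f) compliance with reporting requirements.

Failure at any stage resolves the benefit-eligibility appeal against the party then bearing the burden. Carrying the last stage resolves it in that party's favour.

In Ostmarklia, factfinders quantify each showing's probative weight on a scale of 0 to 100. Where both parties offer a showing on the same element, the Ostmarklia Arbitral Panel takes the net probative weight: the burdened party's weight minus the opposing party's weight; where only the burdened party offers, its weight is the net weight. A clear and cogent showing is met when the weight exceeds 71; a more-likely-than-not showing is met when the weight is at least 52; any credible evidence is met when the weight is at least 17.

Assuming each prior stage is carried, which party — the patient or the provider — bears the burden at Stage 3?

provider

Stage 3's rule assigns the burden to the provider (to any credible evidence).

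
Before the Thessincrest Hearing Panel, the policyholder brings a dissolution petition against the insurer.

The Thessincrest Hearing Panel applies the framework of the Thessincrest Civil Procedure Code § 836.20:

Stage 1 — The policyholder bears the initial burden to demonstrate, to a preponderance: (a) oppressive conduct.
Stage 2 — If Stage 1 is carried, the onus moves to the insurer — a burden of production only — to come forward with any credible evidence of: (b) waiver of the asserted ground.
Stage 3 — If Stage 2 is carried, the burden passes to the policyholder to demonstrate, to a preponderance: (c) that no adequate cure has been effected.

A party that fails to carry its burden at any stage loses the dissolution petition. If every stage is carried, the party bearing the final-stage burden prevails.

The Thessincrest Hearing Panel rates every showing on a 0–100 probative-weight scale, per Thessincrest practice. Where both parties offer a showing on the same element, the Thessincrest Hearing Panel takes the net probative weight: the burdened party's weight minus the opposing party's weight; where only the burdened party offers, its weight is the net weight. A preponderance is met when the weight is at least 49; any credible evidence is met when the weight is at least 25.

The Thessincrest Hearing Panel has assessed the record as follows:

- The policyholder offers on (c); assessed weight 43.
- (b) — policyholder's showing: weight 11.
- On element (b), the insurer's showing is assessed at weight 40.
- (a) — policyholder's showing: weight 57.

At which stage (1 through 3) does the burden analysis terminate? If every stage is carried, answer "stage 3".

Stage 1 (policyholder, a preponderance, weight is at least 49): (a) 57 ≥ 49 — meets.
  All elements met. The burden passes to the insurer.
Stage 2 (insurer, any credible evidence, weight is at least 25): (b) net 40−11=29 ≥ 25 — meets.
  Stage 2 carried; the burden shifts to the policyholder.
Stage 3 (policyholder, a preponderance, weight is at least 49): (c) 43 < 49 — fails.
  Stage 3 not carried; the policyholder fails its burden.
The analysis ends at Stage 3; the insurer prevails.

stage 3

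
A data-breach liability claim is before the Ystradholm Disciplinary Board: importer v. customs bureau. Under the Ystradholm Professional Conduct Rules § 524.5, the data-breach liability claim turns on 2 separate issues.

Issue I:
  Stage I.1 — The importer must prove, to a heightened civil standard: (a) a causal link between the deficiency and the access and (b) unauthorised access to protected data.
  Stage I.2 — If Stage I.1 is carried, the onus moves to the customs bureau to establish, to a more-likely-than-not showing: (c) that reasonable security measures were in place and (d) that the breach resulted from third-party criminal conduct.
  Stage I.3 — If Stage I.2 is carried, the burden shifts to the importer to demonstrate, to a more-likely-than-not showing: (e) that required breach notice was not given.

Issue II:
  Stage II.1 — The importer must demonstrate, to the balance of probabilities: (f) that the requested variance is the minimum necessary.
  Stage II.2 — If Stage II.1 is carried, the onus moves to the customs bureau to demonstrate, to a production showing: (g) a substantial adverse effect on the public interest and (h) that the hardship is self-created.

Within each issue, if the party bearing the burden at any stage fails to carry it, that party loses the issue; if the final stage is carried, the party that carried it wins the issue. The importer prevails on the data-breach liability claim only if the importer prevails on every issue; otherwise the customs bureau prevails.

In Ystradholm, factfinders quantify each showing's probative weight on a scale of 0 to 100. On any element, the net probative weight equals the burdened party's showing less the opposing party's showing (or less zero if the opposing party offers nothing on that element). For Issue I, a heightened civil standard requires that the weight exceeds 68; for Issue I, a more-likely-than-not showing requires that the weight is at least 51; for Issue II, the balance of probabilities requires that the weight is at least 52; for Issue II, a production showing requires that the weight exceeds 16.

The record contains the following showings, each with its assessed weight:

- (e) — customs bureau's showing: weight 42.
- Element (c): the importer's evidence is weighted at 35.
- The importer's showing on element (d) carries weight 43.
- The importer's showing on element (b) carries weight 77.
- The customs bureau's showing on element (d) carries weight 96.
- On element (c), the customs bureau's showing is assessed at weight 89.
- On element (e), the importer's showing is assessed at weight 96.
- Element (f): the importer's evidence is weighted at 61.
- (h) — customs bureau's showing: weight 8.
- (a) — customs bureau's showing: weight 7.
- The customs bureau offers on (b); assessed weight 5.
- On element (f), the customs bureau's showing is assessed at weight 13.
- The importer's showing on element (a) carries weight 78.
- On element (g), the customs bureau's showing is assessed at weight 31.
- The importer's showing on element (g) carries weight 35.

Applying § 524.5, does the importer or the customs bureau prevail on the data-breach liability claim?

customs bureau

— Issue I —
Stage I.1 (importer, a heightened civil standard, weight exceeds 68): (a) net 78−7=71 > 68 — meets; (b) net 77−5=72 > 68 — meets.
  The importer carries Stage I.1; the customs bureau now bears the burden.
Stage I.2 (customs bureau, a more-likely-than-not showing, weight is at least 51): (c) net 89−35=54 ≥ 51 — meets; (d) net 96−43=53 ≥ 51 — meets.
  Stage I.2 is satisfied; the onus moves to the importer.
Stage I.3 (importer, a more-likely-than-not showing, weight is at least 51): (e) net 96−42=54 ≥ 51 — meets.
  The importer carries the last stage.
All stages carried — the importer prevails on this issue.
— Issue II —
At Stage II.1 the importer must meet the balance of probabilities (weight is at least 52): on (f) the weight is 61 less the opposing 13 gives net 48, which does not reach 52, so (f) does not meet the standard.
  Not every element is met, so the importer fails to carry Stage II.1.
The analysis ends at Stage II.1; the customs bureau prevails on this issue.
Per-issue: Issue I → importer; Issue II → customs bureau. The importer must prevail on every issue; overall, the customs bureau prevails.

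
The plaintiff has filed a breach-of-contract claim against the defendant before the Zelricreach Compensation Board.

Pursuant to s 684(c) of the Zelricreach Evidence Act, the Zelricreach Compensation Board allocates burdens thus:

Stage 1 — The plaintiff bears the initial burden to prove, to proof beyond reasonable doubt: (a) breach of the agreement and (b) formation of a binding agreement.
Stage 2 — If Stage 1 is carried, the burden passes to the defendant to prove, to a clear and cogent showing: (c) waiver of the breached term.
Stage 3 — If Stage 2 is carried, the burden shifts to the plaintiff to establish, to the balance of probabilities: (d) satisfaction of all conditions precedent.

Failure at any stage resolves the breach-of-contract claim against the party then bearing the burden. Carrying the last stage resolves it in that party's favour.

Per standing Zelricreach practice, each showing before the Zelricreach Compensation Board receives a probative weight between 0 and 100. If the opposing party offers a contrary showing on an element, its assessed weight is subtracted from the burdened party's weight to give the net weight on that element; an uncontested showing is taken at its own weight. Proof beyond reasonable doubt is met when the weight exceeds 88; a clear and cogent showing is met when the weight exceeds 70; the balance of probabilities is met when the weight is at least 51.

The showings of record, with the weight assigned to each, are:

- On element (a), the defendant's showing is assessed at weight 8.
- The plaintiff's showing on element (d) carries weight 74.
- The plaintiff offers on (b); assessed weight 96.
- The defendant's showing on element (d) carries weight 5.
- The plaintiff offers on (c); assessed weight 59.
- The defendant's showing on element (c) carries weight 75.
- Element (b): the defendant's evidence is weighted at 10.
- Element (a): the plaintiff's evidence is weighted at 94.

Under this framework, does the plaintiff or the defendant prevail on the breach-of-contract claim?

defendant

At Stage 1 the plaintiff must meet proof beyond reasonable doubt (weight exceeds 88): on (a) the weight is 94 less the opposing 8 gives net 86, which does not exceed 88, so (a) does not meet the standard; on (b) the weight is 96 less the opposing 10 gives net 86, ≤ 88, so (b) does not meet the standard.
  Stage 1 not carried; the plaintiff fails its burden.
So the defendant prevails.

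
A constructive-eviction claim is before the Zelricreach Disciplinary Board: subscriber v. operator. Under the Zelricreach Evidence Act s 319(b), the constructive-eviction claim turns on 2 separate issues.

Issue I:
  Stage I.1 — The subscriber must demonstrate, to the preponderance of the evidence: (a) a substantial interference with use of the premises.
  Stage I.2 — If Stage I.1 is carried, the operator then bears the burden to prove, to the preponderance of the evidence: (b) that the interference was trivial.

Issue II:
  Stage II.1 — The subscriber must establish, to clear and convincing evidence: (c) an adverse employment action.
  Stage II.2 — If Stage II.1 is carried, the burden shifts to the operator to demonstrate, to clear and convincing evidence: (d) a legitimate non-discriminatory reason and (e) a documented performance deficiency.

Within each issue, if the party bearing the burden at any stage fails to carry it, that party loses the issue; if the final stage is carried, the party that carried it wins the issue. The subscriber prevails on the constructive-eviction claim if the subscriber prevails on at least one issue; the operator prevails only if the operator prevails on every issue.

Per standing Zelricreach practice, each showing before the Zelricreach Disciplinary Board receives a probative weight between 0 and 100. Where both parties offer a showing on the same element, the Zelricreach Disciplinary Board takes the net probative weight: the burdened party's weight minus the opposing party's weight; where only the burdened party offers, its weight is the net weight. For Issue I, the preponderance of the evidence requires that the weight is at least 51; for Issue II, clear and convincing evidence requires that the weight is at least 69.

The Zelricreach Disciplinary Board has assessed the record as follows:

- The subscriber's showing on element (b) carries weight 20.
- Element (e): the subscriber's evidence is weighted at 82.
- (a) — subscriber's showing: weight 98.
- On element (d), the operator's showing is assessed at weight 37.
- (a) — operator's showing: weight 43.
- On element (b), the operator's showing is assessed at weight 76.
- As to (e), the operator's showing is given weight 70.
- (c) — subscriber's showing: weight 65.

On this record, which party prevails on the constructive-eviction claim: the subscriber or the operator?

— Issue I —
Stage I.1 — burden on subscriber; standard: the preponderance of the evidence (weight is at least 51).
    (a): 98 − 43 = 55 ≥ 51 [met]
  The subscriber carries Stage I.1; the operator now bears the burden.
Stage I.2 — burden on operator; standard: the preponderance of the evidence (weight is at least 51).
    (b): 76 − 20 = 56 ≥ 51 [met]
  The operator carries the last stage.
With every stage satisfied, the operator prevails on this issue.
— Issue II —
Stage II.1 — burden on subscriber; standard: clear and convincing evidence (weight is at least 69).
    (c): 65 < 69 [not met]
  Not every element is met, so the subscriber fails to carry Stage II.1.
The operator prevails on this issue.
Per-issue: Issue I → operator; Issue II → operator. The subscriber must prevail on at least one issue; overall, the operator prevails.

operator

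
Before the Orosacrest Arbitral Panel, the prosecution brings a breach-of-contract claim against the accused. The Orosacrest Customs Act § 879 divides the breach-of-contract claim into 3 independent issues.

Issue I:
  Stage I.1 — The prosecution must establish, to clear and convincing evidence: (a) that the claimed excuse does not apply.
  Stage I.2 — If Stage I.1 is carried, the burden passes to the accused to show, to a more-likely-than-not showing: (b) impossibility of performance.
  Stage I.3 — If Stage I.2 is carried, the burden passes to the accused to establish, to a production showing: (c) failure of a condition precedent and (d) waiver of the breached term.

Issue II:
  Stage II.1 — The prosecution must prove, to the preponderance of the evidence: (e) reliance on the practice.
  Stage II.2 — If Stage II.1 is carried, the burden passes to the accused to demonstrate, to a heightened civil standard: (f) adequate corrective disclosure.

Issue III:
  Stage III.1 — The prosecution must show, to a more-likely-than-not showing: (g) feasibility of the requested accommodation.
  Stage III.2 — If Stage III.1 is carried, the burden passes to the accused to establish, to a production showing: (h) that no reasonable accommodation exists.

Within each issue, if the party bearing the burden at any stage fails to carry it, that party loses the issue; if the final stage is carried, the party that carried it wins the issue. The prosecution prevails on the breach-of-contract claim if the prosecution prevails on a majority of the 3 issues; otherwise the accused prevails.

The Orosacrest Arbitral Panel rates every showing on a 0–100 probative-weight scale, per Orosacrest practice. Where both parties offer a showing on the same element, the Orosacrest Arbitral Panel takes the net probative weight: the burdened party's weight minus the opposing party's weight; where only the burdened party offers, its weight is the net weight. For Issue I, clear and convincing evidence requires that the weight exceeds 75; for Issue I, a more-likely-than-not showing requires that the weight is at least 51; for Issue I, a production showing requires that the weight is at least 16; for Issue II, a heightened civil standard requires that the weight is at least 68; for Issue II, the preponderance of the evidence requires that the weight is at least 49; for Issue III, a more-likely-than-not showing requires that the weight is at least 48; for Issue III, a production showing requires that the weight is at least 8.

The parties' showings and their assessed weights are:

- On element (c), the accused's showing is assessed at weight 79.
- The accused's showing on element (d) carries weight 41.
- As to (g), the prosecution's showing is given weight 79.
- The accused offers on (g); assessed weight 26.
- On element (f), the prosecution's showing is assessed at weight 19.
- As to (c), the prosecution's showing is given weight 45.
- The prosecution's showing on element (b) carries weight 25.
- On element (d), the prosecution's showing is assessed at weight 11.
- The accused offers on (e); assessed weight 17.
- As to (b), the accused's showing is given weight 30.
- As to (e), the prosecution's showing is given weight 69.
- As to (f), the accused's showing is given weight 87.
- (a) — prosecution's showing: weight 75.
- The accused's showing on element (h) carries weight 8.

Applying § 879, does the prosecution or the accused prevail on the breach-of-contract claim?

accused

— Issue I —
Stage I.1 — burden on prosecution; standard: clear and convincing evidence (weight exceeds 75).
    (a): 75 ≤ 75 [not met]
  Stage I.1 not carried; the prosecution fails its burden.
So the accused prevails on this issue.
— Issue II —
Stage II.1 (prosecution, the preponderance of the evidence, weight is at least 49): (e) net 69−17=52 ≥ 49 — meets.
  Stage II.1 is satisfied; the onus moves to the accused.
Stage II.2 (accused, a heightened civil standard, weight is at least 68): (f) net 87−19=68 ≥ 68 — meets.
  Stage II.2 carried; the final stage is satisfied.
With every stage satisfied, the accused prevails on this issue.
— Issue III —
Stage III.1 (prosecution, a more-likely-than-not showing, weight is at least 48): (g) net 79−26=53 ≥ 48 — meets.
  Stage III.1 carried; the burden shifts to the accused.
Stage III.2 (accused, a production showing, weight is at least 8): (h) 8 ≥ 8 — meets.
  Stage III.2 carried; the final stage is satisfied.
Every stage carried; the accused prevails on this issue.
Per-issue: Issue I → accused; Issue II → accused; Issue III → accused. The prosecution must prevail on a majority of issues; overall, the accused prevails.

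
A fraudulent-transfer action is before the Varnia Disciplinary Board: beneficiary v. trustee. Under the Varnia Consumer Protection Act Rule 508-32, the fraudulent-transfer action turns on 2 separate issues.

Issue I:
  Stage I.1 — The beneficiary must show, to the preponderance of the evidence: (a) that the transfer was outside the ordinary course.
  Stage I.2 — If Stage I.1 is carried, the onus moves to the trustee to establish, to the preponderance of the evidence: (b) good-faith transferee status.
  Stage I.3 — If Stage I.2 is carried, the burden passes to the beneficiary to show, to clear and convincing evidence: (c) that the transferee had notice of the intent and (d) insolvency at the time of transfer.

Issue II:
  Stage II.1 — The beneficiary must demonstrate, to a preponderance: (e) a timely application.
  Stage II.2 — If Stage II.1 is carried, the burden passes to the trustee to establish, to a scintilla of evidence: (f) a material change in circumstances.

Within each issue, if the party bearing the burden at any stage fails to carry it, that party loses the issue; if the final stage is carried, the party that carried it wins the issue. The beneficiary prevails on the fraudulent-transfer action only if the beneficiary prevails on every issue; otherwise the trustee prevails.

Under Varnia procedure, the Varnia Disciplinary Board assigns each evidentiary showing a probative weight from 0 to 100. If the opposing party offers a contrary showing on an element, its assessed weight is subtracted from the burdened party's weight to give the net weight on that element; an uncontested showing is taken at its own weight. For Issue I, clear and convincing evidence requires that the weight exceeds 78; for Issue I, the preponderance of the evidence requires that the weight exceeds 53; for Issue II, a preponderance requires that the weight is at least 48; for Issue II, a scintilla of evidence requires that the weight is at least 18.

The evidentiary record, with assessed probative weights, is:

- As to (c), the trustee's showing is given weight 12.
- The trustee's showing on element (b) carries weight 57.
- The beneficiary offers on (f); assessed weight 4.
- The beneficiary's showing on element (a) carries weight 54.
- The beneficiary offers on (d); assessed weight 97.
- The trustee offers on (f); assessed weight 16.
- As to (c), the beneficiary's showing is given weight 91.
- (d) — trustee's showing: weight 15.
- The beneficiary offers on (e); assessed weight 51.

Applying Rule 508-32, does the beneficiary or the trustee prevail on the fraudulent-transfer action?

beneficiary

— Issue I —
At Stage I.1 the beneficiary must meet the preponderance of the evidence (weight exceeds 53): on (a) the weight is 54, > 53, so (a) meets the standard.
  Stage I.1 carried; the burden shifts to the trustee.
At Stage I.2 the trustee must meet the preponderance of the evidence (weight exceeds 53): on (b) the weight is 57, which does exceed 53, so (b) meets the standard.
  Stage I.2 carried; the burden shifts to the beneficiary.
At Stage I.3 the beneficiary must meet clear and convincing evidence (weight exceeds 78): on (c) the weight is 91 less the opposing 12 gives net 79, which does exceed 78, so (c) meets the standard; on (d) the weight is 97 less the opposing 15 gives net 82, which does exceed 78, so (d) meets the standard.
  The beneficiary carries the last stage.
Every stage carried; the beneficiary prevails on this issue.
— Issue II —
At Stage II.1 the beneficiary must meet a preponderance (weight is at least 48): on (e) the weight is 51, ≥ 48, so (e) meets the standard.
  Stage II.1 is satisfied; the onus moves to the trustee.
At Stage II.2 the trustee must meet a scintilla of evidence (weight is at least 18): on (f) the weight is 16 less the opposing 4 gives net 12, which does not reach 18, so (f) does not meet the standard.
  Stage II.2 not carried; the trustee fails its burden.
The analysis ends at Stage II.2; the beneficiary prevails on this issue.
Per-issue: Issue I → beneficiary; Issue II → beneficiary. The beneficiary must prevail on every issue; overall, the beneficiary prevails.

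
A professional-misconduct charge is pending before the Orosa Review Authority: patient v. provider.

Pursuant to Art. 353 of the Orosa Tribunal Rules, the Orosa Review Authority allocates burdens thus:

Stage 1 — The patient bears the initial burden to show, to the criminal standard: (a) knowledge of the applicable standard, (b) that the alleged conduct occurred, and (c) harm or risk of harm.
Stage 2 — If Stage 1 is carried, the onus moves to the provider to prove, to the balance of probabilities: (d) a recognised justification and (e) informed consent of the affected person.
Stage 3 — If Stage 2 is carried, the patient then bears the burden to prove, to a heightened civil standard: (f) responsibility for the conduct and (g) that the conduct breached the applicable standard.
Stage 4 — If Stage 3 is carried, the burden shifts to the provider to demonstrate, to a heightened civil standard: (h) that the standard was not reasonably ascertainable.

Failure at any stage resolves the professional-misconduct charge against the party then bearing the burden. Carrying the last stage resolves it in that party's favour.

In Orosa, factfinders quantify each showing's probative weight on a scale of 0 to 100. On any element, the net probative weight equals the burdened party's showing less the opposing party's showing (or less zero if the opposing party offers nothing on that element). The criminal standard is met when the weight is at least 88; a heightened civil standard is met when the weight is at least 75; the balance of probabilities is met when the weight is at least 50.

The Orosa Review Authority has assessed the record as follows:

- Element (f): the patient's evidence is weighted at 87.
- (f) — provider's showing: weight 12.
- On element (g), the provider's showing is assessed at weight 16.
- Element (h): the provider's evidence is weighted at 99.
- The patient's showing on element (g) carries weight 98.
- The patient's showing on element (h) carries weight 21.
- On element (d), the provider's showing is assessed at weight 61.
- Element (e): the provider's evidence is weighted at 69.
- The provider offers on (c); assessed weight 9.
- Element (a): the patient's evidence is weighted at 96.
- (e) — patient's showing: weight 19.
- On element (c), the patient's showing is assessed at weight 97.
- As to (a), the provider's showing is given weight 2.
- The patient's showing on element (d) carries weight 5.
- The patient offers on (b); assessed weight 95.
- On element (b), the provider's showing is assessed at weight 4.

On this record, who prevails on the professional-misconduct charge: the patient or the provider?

At Stage 1 the patient must meet the criminal standard (weight is at least 88): on (a) the weight is 96 less the opposing 2 gives net 94, ≥ 88, so (a) meets the standard; on (b) the weight is 95 less the opposing 4 gives net 91, which does reach 88, so (b) meets the standard; on (c) the weight is 97 less the opposing 9 gives net 88, which does reach 88, so (c) meets the standard.
  The patient carries Stage 1; the provider now bears the burden.
At Stage 2 the provider must meet the balance of probabilities (weight is at least 50): on (d) the weight is 61 less the opposing 5 gives net 56, ≥ 50, so (d) meets the standard; on (e) the weight is 69 less the opposing 19 gives net 50, which does reach 50, so (e) meets the standard.
  Stage 2 is satisfied; the onus moves to the patient.
At Stage 3 the patient must meet a heightened civil standard (weight is at least 75): on (f) the weight is 87 less the opposing 12 gives net 75, ≥ 75, so (f) meets the standard; on (g) the weight is 98 less the opposing 16 gives net 82, ≥ 75, so (g) meets the standard.
  All elements met. The burden passes to the provider.
At Stage 4 the provider must meet a heightened civil standard (weight is at least 75): on (h) the weight is 99 less the opposing 21 gives net 78, which does reach 75, so (h) meets the standard.
  All elements met at the final stage.
With every stage satisfied, the provider prevails.

provider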